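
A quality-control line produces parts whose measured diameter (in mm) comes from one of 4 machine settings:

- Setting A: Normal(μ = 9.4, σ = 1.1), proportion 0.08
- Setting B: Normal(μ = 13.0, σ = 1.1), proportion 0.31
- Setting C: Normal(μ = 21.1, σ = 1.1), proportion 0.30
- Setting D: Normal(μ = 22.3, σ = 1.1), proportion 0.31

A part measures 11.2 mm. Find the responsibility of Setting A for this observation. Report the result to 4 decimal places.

0.2051

By Bayes' theorem, P(k | x) = π_k f_k(x) / Σ_j π_j f_j(x).
Evaluate each component's likelihood at the observed value:
  L_A = (1/(1.1·√(2π)))·exp(−(11.2−9.4)²/(2·1.1²)) = 0.362675·exp(-1.33884) = 0.0950748
  L_B = (1/(1.1·√(2π)))·exp(−(11.2−13.0)²/(2·1.1²)) = 0.362675·exp(-1.33884) = 0.0950748
  L_C = (1/(1.1·√(2π)))·exp(−(11.2−21.1)²/(2·1.1²)) = 0.362675·exp(-40.50000) = 9.34525e-19
  L_D = (1/(1.1·√(2π)))·exp(−(11.2−22.3)²/(2·1.1²)) = 0.362675·exp(-50.91322) = 2.80663e-23
Weight by the priors:
  π_A·L_A = 0.08 × 0.0950748 = 0.00760598
  π_B·L_B = 0.31 × 0.0950748 = 0.0294732
  π_C·L_C = 0.30 × 9.34525e-19 = 2.80357e-19
  π_D·L_D = 0.31 × 2.80663e-23 = 8.70056e-24
Normaliser: 0.00760598 + 0.0294732 + 2.80357e-19 + 8.70056e-24 = 0.0370792
P(Setting A | x) = 0.00760598 / 0.0370792 ≈ 0.2051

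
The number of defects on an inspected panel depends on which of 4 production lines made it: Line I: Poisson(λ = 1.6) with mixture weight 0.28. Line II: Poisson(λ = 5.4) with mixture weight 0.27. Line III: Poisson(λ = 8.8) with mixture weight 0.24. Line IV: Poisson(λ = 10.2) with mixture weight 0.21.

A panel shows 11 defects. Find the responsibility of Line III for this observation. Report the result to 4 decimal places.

P(component k | x) = π_k·f_k(x) / marginal(x), where marginal(x) = Σ_j π_j·f_j(x).
Component likelihoods at x = 11 defects:
  f_I = e^(−1.6)·1.6^11/11! = 8.89801e-07
  f_II = e^(−5.4)·5.4^11/11! = 0.0128821
  f_III = e^(−8.8)·8.8^11/11! = 0.092547
  f_IV = e^(−10.2)·10.2^11/11! = 0.115782
Unnormalised posteriors:
  π_I·f_I = 0.28 × 8.89801e-07 = 2.49144e-07
  π_II·f_II = 0.27 × 0.0128821 = 0.00347816
  π_III·f_III = 0.24 × 0.092547 = 0.0222113
  π_IV·f_IV = 0.21 × 0.115782 = 0.0243143
Sum: 2.49144e-07 + 0.00347816 + 0.0222113 + 0.0243143 = 0.050004
P(Line III | 11 defects) ≈ 0.4442

0.4442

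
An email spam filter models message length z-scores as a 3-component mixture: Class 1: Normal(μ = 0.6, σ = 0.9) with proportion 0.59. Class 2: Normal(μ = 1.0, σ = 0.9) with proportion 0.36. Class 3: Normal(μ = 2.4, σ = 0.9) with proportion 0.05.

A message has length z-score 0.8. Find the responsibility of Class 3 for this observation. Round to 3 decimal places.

P(component k | x) = w_k·f_k(x) / marginal(x), where marginal(x) = Σ_j w_j·f_j(x).
Normal densities:
  p_1 = (1/(0.9·√(2π)))·exp(−(0.8−0.6)²/(2·0.9²)) = 0.443269·exp(-0.02469) = 0.432458
  p_2 = (1/(0.9·√(2π)))·exp(−(0.8−1.0)²/(2·0.9²)) = 0.443269·exp(-0.02469) = 0.432458
  p_3 = (1/(0.9·√(2π)))·exp(−(0.8−2.4)²/(2·0.9²)) = 0.443269·exp(-1.58025) = 0.0912799
Multiply by the mixture weights:
  w_1·p_1 = 0.59 × 0.432458 = 0.25515
  w_2·p_2 = 0.36 × 0.432458 = 0.155685
  w_3·p_3 = 0.05 × 0.0912799 = 0.00456399
Denominator: 0.25515 + 0.155685 + 0.00456399 = 0.415399
Responsibility of Class 3: 0.00456399 / 0.415399 ≈ 0.011

0.011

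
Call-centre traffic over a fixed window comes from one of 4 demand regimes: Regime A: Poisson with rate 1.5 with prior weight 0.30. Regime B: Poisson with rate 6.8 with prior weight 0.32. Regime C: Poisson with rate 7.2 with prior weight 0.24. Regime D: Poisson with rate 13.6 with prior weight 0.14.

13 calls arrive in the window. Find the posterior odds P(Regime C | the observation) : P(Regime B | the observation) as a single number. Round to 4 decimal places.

Only the two components matter; the odds are (π_i f_i(x)) / (π_j f_j(x)).
Poisson probabilities:
  p_A = e^(−1.5)·1.5^13/13! = 6.97372e-09
  p_B = e^(−6.8)·6.8^13/13! = 0.0118887
  p_C = e^(−7.2)·7.2^13/13! = 0.0167541
  p_D = e^(−13.6)·13.6^13/13! = 0.108473
Odds = (0.24/0.32) × (0.0167541/0.0118887) = 0.75 × 1.40925 ≈ 1.0569

1.0569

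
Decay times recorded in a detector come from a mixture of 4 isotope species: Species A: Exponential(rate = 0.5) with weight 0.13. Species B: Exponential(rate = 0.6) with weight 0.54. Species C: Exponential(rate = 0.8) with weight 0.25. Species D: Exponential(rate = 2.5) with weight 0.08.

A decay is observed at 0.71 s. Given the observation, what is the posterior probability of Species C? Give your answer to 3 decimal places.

By Bayes' theorem, P(k | x) = π_k f_k(x) / Σ_j π_j f_j(x).
Exponential densities:
  f_A = 0.350587
  f_B = 0.39187
  f_C = 0.453326
  f_D = 0.423709
Weight by the priors:
  π_A·f_A = 0.13 × 0.350587 = 0.0455763
  π_B·f_B = 0.54 × 0.39187 = 0.21161
  π_C·f_C = 0.25 × 0.453326 = 0.113332
  π_D·f_D = 0.08 × 0.423709 = 0.0338967
Marginal: 0.0455763 + 0.21161 + 0.113332 + 0.0338967 = 0.404414
So the posterior for Species C is 0.113332 / 0.404414 ≈ 0.280.

0.280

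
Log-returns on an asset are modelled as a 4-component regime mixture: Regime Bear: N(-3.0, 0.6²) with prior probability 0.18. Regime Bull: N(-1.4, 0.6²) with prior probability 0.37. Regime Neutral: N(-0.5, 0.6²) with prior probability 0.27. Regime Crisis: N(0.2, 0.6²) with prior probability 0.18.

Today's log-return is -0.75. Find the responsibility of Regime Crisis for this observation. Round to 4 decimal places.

0.1018

Posterior ∝ prior × likelihood, so P(k | x) ∝ P(Z=k) f_k(x); normalise over all components.
Evaluate each component's likelihood at the observed value:
  p_Bear = (1/(0.6·√(2π)))·exp(−(-0.75−-3.0)²/(2·0.6²)) = 0.664904·exp(-7.03125) = 0.000587659
  p_Bull = (1/(0.6·√(2π)))·exp(−(-0.75−-1.4)²/(2·0.6²)) = 0.664904·exp(-0.58681) = 0.369754
  p_Neutral = (1/(0.6·√(2π)))·exp(−(-0.75−-0.5)²/(2·0.6²)) = 0.664904·exp(-0.08681) = 0.609621
  p_Crisis = (1/(0.6·√(2π)))·exp(−(-0.75−0.2)²/(2·0.6²)) = 0.664904·exp(-1.25347) = 0.189838
Multiply by the mixture weights:
  P(Z=Bear)·p_Bear = 0.18 × 0.000587659 = 0.000105779
  P(Z=Bull)·p_Bull = 0.37 × 0.369754 = 0.136809
  P(Z=Neutral)·p_Neutral = 0.27 × 0.609621 = 0.164598
  P(Z=Crisis)·p_Crisis = 0.18 × 0.189838 = 0.0341708
Denominator: 0.000105779 + 0.136809 + 0.164598 + 0.0341708 = 0.335683
Responsibility of Regime Crisis: 0.0341708 / 0.335683 ≈ 0.1018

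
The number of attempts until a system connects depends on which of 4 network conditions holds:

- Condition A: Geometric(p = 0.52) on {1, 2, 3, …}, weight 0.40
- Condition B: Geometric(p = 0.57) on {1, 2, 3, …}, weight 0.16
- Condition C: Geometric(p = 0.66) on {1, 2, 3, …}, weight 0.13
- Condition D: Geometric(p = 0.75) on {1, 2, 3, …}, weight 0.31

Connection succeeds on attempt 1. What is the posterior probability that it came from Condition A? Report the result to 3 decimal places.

0.337

Apply Bayes' rule: the posterior for each component is proportional to its prior times its likelihood at x.
Evaluate each component's likelihood at the observed value:
  L_A = 0.52·(1−0.52)^0 = 0.52·1 = 0.52
  L_B = 0.57·(1−0.57)^0 = 0.57·1 = 0.57
  L_C = 0.66·(1−0.66)^0 = 0.66·1 = 0.66
  L_D = 0.75·(1−0.75)^0 = 0.75·1 = 0.75
Prior × likelihood for each component:
  w_A·L_A = 0.40 × 0.52 = 0.208
  w_B·L_B = 0.16 × 0.57 = 0.0912
  w_C·L_C = 0.13 × 0.66 = 0.0858
  w_D·L_D = 0.31 × 0.75 = 0.2325
Normaliser: 0.208 + 0.0912 + 0.0858 + 0.2325 = 0.6175
So the posterior for Condition A is 0.208 / 0.6175 ≈ 0.337.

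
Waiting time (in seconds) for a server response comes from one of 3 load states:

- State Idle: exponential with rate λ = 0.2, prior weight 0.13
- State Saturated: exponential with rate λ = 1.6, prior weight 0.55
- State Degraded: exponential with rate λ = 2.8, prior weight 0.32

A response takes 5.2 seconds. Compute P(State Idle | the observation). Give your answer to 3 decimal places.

By Bayes' theorem, P(k | x) = π_k f_k(x) / Σ_j π_j f_j(x).
Exponential densities:
  L_Idle = 0.2·e^(−0.2·5.2) = 0.2·e^(−1.0400) = 0.0706909
  L_Saturated = 1.6·e^(−1.6·5.2) = 1.6·e^(−8.3200) = 0.000389753
  L_Degraded = 2.8·e^(−2.8·5.2) = 2.8·e^(−14.5600) = 1.32993e-06
Weight by the priors:
  π_Idle·L_Idle = 0.13 × 0.0706909 = 0.00918982
  π_Saturated·L_Saturated = 0.55 × 0.000389753 = 0.000214364
  π_Degraded·L_Degraded = 0.32 × 1.32993e-06 = 4.25579e-07
Sum: 0.00918982 + 0.000214364 + 4.25579e-07 = 0.00940461
P(State Idle | 5.2 seconds) ≈ 0.977

0.977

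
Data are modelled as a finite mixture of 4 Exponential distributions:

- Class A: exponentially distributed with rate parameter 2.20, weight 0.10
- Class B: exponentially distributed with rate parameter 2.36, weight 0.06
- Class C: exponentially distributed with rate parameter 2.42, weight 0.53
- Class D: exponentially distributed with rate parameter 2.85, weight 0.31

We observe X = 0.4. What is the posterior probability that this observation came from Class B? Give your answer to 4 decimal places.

The responsibility of component k is π_k f_k(x) divided by Σ_j π_j f_j(x).
Evaluate each component's likelihood at the observed value:
  f_A = 2.20·e^(−2.20·0.4) = 2.20·e^(−0.8800) = 0.912522
  f_B = 2.36·e^(−2.36·0.4) = 2.36·e^(−0.9440) = 0.918202
  f_C = 2.42·e^(−2.42·0.4) = 2.42·e^(−0.9680) = 0.919218
  f_D = 2.85·e^(−2.85·0.4) = 2.85·e^(−1.1400) = 0.911484
Prior × likelihood for each component:
  π_A·f_A = 0.10 × 0.912522 = 0.0912522
  π_B·f_B = 0.06 × 0.918202 = 0.0550921
  π_C·f_C = 0.53 × 0.919218 = 0.487185
  π_D·f_D = 0.31 × 0.911484 = 0.28256
Denominator: 0.0912522 + 0.0550921 + 0.487185 + 0.28256 = 0.91609
P(Class B | x) ≈ 0.0601

0.0601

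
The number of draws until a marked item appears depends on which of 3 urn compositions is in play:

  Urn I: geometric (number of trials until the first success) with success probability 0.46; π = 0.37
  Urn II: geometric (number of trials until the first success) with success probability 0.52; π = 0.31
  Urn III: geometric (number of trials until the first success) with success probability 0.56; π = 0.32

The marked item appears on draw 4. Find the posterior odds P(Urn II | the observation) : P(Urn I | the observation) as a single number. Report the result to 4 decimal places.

Posterior odds = (w_i f_i(x)) / (w_j f_j(x)); the normalising sum cancels.
Evaluate each component's likelihood at the observed value:
  p_I = 0.46·(1−0.46)^3 = 0.46·0.157464 = 0.0724334
  p_II = 0.52·(1−0.52)^3 = 0.52·0.110592 = 0.0575078
  p_III = 0.56·(1−0.56)^3 = 0.56·0.085184 = 0.047703
0.0178274 / 0.0268004 ≈ 0.6652

0.6652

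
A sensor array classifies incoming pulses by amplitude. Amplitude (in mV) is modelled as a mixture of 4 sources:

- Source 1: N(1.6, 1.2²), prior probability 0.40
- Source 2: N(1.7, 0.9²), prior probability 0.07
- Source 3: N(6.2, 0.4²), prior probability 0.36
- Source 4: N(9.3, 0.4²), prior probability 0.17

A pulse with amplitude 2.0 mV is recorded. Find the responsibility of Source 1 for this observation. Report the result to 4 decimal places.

Apply Bayes' rule: the posterior for each component is proportional to its prior times its likelihood at x.
Evaluate each component's likelihood at the observed value:
  L_1 = (1/(1.2·√(2π)))·exp(−(2.0−1.6)²/(2·1.2²)) = 0.332452·exp(-0.05556) = 0.314486
  L_2 = (1/(0.9·√(2π)))·exp(−(2.0−1.7)²/(2·0.9²)) = 0.443269·exp(-0.05556) = 0.419315
  L_3 = (1/(0.4·√(2π)))·exp(−(2.0−6.2)²/(2·0.4²)) = 0.997356·exp(-55.12500) = 1.14384e-24
  L_4 = (1/(0.4·√(2π)))·exp(−(2.0−9.3)²/(2·0.4²)) = 0.997356·exp(-166.53125) = 4.73421e-73
Prior × likelihood for each component:
  π_1·L_1 = 0.40 × 0.314486 = 0.125794
  π_2·L_2 = 0.07 × 0.419315 = 0.029352
  π_3·L_3 = 0.36 × 1.14384e-24 = 4.11784e-25
  π_4·L_4 = 0.17 × 4.73421e-73 = 8.04815e-74
Evidence: 0.125794 + 0.029352 + 4.11784e-25 + 8.04815e-74 = 0.155146
P(Source 1 | x) = 0.125794 / 0.155146 ≈ 0.8108

0.8108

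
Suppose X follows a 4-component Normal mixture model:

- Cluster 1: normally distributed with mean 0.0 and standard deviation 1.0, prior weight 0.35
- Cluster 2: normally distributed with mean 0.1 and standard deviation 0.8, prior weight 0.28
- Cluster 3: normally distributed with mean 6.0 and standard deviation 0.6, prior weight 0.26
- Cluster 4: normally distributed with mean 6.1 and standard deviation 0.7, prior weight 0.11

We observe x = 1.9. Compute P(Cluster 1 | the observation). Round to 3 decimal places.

Apply Bayes' rule: the posterior for each component is proportional to its prior times its likelihood at x.
Evaluate each component's likelihood at the observed value:
  p_1 = (1/(1.0·√(2π)))·exp(−(1.9−0.0)²/(2·1.0²)) = 0.398942·exp(-1.80500) = 0.0656158
  p_2 = (1/(0.8·√(2π)))·exp(−(1.9−0.1)²/(2·0.8²)) = 0.498678·exp(-2.53125) = 0.0396746
  p_3 = (1/(0.6·√(2π)))·exp(−(1.9−6.0)²/(2·0.6²)) = 0.664904·exp(-23.34722) = 4.82158e-11
  p_4 = (1/(0.7·√(2π)))·exp(−(1.9−6.1)²/(2·0.7²)) = 0.569918·exp(-18.00000) = 8.67983e-09
Multiply by the mixture weights:
  w_1·p_1 = 0.35 × 0.0656158 = 0.0229655
  w_2·p_2 = 0.28 × 0.0396746 = 0.0111089
  w_3·p_3 = 0.26 × 4.82158e-11 = 1.25361e-11
  w_4·p_4 = 0.11 × 8.67983e-09 = 9.54782e-10
Normaliser: 0.0229655 + 0.0111089 + 1.25361e-11 + 9.54782e-10 = 0.0340744
P(Cluster 1 | x) = 0.0229655 / 0.0340744 ≈ 0.674

0.674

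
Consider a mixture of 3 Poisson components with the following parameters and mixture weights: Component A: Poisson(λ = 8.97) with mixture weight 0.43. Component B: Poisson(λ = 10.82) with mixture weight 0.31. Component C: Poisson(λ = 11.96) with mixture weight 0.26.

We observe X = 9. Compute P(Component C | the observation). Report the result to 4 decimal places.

Posterior ∝ prior × likelihood, so P(k | x) ∝ π_k f_k(x); normalise over all components.
Evaluate each component's likelihood at the observed value:
  L_A = e^(−8.97)·8.97^9/9! = 0.131749
  L_B = e^(−10.82)·10.82^9/9! = 0.111999
  L_C = e^(−11.96)·11.96^9/9! = 0.088238
Unnormalised posteriors:
  π_A·L_A = 0.43 × 0.131749 = 0.0566521
  π_B·L_B = 0.31 × 0.111999 = 0.0347198
  π_C·L_C = 0.26 × 0.088238 = 0.0229419
Marginal: 0.0566521 + 0.0347198 + 0.0229419 = 0.114314
Responsibility of Component C: 0.0229419 / 0.114314 ≈ 0.2007

0.2007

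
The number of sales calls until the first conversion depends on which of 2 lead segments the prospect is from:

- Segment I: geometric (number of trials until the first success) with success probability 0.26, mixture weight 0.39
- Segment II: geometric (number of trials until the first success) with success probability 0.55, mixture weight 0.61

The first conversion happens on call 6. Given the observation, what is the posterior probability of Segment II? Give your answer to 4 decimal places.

Posterior ∝ prior × likelihood, so P(k | x) ∝ π_k f_k(x); normalise over all components.
Evaluate each component's likelihood at the observed value:
  L_I = 0.26·(1−0.26)^5 = 0.26·0.221901 = 0.0576942
  L_II = 0.55·(1−0.55)^5 = 0.55·0.0184528 = 0.010149
Prior × likelihood for each component:
  π_I·L_I = 0.39 × 0.0576942 = 0.0225007
  π_II·L_II = 0.61 × 0.010149 = 0.00619092
Sum: 0.0225007 + 0.00619092 = 0.0286916
P(Segment II | x) ≈ 0.2158

0.2158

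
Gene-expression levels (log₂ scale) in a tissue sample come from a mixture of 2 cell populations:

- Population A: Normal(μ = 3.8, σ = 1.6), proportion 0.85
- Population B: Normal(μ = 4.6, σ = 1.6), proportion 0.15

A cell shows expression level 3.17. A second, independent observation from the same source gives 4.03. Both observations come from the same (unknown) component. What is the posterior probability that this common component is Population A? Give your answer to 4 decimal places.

Apply Bayes' rule: the posterior for each component is proportional to its prior times its likelihood at x.
Since both observations come from the same component, the likelihood for component k is f_k(x₁)·f_k(x₂).
  L_A = [(1/(1.6·√(2π)))·exp(−(3.17−3.8)²/(2·1.6²)) = 0.249339·exp(-0.07752) = 0.23074] × [0.246776] = 0.0569412
  L_B = [(1/(1.6·√(2π)))·exp(−(3.17−4.6)²/(2·1.6²)) = 0.249339·exp(-0.39939) = 0.167238] × [0.234008] = 0.0391351
Prior × likelihood for each component:
  π_A·L_A = 0.85 × 0.0569412 = 0.0484
  π_B·L_B = 0.15 × 0.0391351 = 0.00587026
Denominator: 0.0484 + 0.00587026 = 0.0542703
Responsibility of Population A: 0.0484 / 0.0542703 ≈ 0.8918

0.8918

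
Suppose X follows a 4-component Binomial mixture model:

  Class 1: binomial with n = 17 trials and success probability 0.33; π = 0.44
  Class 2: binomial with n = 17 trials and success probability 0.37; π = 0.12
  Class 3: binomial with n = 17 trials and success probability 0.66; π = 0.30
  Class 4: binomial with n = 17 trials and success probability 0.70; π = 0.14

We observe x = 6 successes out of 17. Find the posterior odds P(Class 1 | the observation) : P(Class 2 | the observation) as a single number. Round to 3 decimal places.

3.633

Only the two components matter; the odds are (w_i f_i(x)) / (w_j f_j(x)).
Binomial probabilities:
  p_1 = 0.195203
  p_2 = 0.197032
  p_3 = 0.00717979
  p_4 = 0.0025793
Posterior odds = (w_1·p_1) / (w_2·p_2) = (0.44·0.195203) / (0.12·0.197032) = 0.0858894 / 0.0236438 ≈ 3.633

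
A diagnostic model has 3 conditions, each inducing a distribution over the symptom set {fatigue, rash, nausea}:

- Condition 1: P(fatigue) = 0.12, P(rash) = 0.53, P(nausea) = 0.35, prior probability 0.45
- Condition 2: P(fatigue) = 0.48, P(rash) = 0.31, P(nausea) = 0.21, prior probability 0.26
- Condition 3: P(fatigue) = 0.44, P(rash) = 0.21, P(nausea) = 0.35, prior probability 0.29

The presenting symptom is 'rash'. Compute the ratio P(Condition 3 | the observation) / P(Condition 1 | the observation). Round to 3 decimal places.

0.255

The posterior odds equal the prior odds times the likelihood ratio: (w_i/w_j)·(f_i(x)/f_j(x)).
Categorical probabilities:
  f_1 = 0.53
  f_2 = 0.31
  f_3 = 0.21
Posterior odds = (w_3·f_3) / (w_1·f_1) = (0.29·0.21) / (0.45·0.53) = 0.0609 / 0.2385 ≈ 0.255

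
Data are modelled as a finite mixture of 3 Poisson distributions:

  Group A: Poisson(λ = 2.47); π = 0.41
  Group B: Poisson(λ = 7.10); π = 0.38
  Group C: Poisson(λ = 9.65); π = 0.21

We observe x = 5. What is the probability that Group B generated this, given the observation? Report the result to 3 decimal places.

By Bayes' theorem, P(k | x) = π_k f_k(x) / Σ_j π_j f_j(x).
Evaluate each component's likelihood at the observed value:
  p_A = 0.0648032
  p_B = 0.124057
  p_C = 0.0449276
Multiply by the mixture weights:
  π_A·p_A = 0.41 × 0.0648032 = 0.0265693
  π_B·p_B = 0.38 × 0.124057 = 0.0471415
  π_C·p_C = 0.21 × 0.0449276 = 0.0094348
Normaliser: 0.0265693 + 0.0471415 + 0.0094348 = 0.0831456
Responsibility of Group B: 0.0471415 / 0.0831456 ≈ 0.567

0.567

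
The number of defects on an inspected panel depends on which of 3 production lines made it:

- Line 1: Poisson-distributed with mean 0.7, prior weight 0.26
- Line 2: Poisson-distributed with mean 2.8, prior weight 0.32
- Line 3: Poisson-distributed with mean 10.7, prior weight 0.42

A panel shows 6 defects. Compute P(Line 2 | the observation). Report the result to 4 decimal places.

The responsibility of component k is w_k f_k(x) divided by Σ_j w_j f_j(x).
Poisson probabilities:
  f_1 = e^(−0.7)·0.7^6/6! = 8.11427e-05
  f_2 = e^(−2.8)·2.8^6/6! = 0.0406997
  f_3 = e^(−10.7)·10.7^6/6! = 0.0469915
Prior × likelihood for each component:
  w_1·f_1 = 0.26 × 8.11427e-05 = 2.10971e-05
  w_2·f_2 = 0.32 × 0.0406997 = 0.0130239
  w_3·f_3 = 0.42 × 0.0469915 = 0.0197364
Evidence: 2.10971e-05 + 0.0130239 + 0.0197364 = 0.0327814
P(Line 2 | x) = 0.0130239 / 0.0327814 ≈ 0.3973

0.3973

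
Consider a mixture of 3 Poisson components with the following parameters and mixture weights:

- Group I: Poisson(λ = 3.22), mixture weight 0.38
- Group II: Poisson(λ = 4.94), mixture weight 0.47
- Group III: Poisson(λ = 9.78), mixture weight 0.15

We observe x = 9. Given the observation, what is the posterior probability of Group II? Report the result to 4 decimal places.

P(component k | x) = π_k·f_k(x) / marginal(x), where marginal(x) = Σ_j π_j·f_j(x).
Evaluate each component's likelihood at the observed value:
  f_I = 0.00409743
  f_II = 0.0345434
  f_III = 0.127611
Multiply by the mixture weights:
  π_I·f_I = 0.38 × 0.00409743 = 0.00155702
  π_II·f_II = 0.47 × 0.0345434 = 0.0162354
  π_III·f_III = 0.15 × 0.127611 = 0.0191416
Sum: 0.00155702 + 0.0162354 + 0.0191416 = 0.036934
P(Group II | 9) ≈ 0.4396

0.4396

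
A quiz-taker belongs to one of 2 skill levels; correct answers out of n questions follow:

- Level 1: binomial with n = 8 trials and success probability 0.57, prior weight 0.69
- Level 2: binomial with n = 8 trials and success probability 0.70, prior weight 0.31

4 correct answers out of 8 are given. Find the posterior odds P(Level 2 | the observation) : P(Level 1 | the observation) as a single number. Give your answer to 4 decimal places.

0.2421

The posterior odds equal the prior odds times the likelihood ratio: (P(Z=i)/P(Z=j))·(f_i(x)/f_j(x)).
Binomial probabilities:
  p_1 = 0.252622
  p_2 = 0.136137
Odds = (0.31/0.69) × (0.136137/0.252622) = 0.449275 × 0.538895 ≈ 0.2421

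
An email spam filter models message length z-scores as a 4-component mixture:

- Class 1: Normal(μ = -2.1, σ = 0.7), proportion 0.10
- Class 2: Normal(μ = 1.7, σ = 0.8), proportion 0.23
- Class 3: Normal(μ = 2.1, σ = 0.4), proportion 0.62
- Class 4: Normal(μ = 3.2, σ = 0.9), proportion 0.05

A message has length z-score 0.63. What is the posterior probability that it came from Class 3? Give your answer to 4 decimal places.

The responsibility of component k is π_k f_k(x) divided by Σ_j π_j f_j(x).
Component likelihoods at x = 0.63:
  f_1 = (1/(0.7·√(2π)))·exp(−(0.63−-2.1)²/(2·0.7²)) = 0.569918·exp(-7.60500) = 0.000283794
  f_2 = (1/(0.8·√(2π)))·exp(−(0.63−1.7)²/(2·0.8²)) = 0.498678·exp(-0.89445) = 0.203875
  f_3 = (1/(0.4·√(2π)))·exp(−(0.63−2.1)²/(2·0.4²)) = 0.997356·exp(-6.75281) = 0.0011645
  f_4 = (1/(0.9·√(2π)))·exp(−(0.63−3.2)²/(2·0.9²)) = 0.443269·exp(-4.07710) = 0.00751633
Prior × likelihood for each component:
  π_1·f_1 = 0.10 × 0.000283794 = 2.83794e-05
  π_2·f_2 = 0.23 × 0.203875 = 0.0468913
  π_3·f_3 = 0.62 × 0.0011645 = 0.000721992
  π_4·f_4 = 0.05 × 0.00751633 = 0.000375817
Denominator: 2.83794e-05 + 0.0468913 + 0.000721992 + 0.000375817 = 0.0480174
Responsibility of Class 3: 0.000721992 / 0.0480174 ≈ 0.0150

0.0150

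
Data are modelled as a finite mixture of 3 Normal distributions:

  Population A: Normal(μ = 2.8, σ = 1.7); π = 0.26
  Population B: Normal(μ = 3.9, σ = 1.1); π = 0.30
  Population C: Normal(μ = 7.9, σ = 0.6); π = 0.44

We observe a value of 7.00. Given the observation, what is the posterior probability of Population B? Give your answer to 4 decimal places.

0.0205

By Bayes' theorem, P(k | x) = π_k f_k(x) / Σ_j π_j f_j(x).
Normal densities:
  p_A = (1/(1.7·√(2π)))·exp(−(7.00−2.8)²/(2·1.7²)) = 0.234672·exp(-3.05190) = 0.0110927
  p_B = (1/(1.1·√(2π)))·exp(−(7.00−3.9)²/(2·1.1²)) = 0.362675·exp(-3.97107) = 0.00683757
  p_C = (1/(0.6·√(2π)))·exp(−(7.00−7.9)²/(2·0.6²)) = 0.664904·exp(-1.12500) = 0.215863
Unnormalised posteriors:
  π_A·p_A = 0.26 × 0.0110927 = 0.0028841
  π_B·p_B = 0.30 × 0.00683757 = 0.00205127
  π_C·p_C = 0.44 × 0.215863 = 0.0949796
Normaliser: 0.0028841 + 0.00205127 + 0.0949796 = 0.0999149
P(Population B | x) = 0.00205127 / 0.0999149 ≈ 0.0205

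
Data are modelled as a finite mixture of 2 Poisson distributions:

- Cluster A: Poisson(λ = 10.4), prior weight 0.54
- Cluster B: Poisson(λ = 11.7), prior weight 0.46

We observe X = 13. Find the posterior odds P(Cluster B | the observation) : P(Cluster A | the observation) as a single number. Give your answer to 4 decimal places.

1.0734

Posterior odds = (P(Z=i) f_i(x)) / (P(Z=j) f_j(x)); the normalising sum cancels.
Poisson probabilities:
  L_A = e^(−10.4)·10.4^13/13! = 0.0813749
  L_B = e^(−11.7)·11.7^13/13! = 0.102539
Odds = (0.46/0.54) × (0.102539/0.0813749) = 0.851852 × 1.26009 ≈ 1.0734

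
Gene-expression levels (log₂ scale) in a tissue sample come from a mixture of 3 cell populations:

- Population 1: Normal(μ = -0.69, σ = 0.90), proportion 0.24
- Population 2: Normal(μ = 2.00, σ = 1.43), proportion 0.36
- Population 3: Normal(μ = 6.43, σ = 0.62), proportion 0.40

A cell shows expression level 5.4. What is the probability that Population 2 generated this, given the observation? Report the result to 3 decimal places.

0.084

Apply Bayes' rule: the posterior for each component is proportional to its prior times its likelihood at x.
Component likelihoods at x = 5.4:
  p_1 = (1/(0.90·√(2π)))·exp(−(5.4−-0.69)²/(2·0.90²)) = 0.443269·exp(-22.89389) = 5.05799e-11
  p_2 = (1/(1.43·√(2π)))·exp(−(5.4−2.00)²/(2·1.43²)) = 0.278981·exp(-2.82654) = 0.0165204
  p_3 = (1/(0.62·√(2π)))·exp(−(5.4−6.43)²/(2·0.62²)) = 0.643455·exp(-1.37994) = 0.161889
Unnormalised posteriors:
  π_1·p_1 = 0.24 × 5.05799e-11 = 1.21392e-11
  π_2·p_2 = 0.36 × 0.0165204 = 0.00594736
  π_3·p_3 = 0.40 × 0.161889 = 0.0647555
Marginal: 1.21392e-11 + 0.00594736 + 0.0647555 = 0.0707029
Responsibility of Population 2: 0.00594736 / 0.0707029 ≈ 0.084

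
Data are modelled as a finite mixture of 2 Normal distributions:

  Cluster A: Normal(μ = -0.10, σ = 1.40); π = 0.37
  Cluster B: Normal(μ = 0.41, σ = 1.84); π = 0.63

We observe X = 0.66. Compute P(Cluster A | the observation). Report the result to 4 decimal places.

Apply Bayes' rule: the posterior for each component is proportional to its prior times its likelihood at x.
Component likelihoods at x = 0.66:
  p_A = (1/(1.40·√(2π)))·exp(−(0.66−-0.10)²/(2·1.40²)) = 0.284959·exp(-0.14735) = 0.245918
  p_B = (1/(1.84·√(2π)))·exp(−(0.66−0.41)²/(2·1.84²)) = 0.216816·exp(-0.00923) = 0.214824
Weight by the priors:
  π_A·p_A = 0.37 × 0.245918 = 0.0909896
  π_B·p_B = 0.63 × 0.214824 = 0.135339
Evidence: 0.0909896 + 0.135339 = 0.226329
P(Cluster A | the observation) ≈ 0.4020

0.4020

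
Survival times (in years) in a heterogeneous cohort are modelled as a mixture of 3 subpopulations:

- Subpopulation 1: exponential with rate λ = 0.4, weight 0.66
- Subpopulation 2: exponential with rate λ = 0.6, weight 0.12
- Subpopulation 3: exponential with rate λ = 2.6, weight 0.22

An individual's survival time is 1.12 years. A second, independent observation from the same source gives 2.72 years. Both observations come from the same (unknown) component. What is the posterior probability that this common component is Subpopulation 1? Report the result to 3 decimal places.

Posterior ∝ prior × likelihood, so P(k | x) ∝ P(Z=k) f_k(x); normalise over all components.
Since both observations come from the same component, the likelihood for component k is f_k(x₁)·f_k(x₂).
  p_1 = [0.4·e^(−0.4·1.12) = 0.4·e^(−0.4480) = 0.255562] × [0.134756] = 0.0344385
  p_2 = [0.6·e^(−0.6·1.12) = 0.6·e^(−0.6720) = 0.306412] × [0.117323] = 0.0359491
  p_3 = [2.6·e^(−2.6·1.12) = 2.6·e^(−2.9120) = 0.141354] × [0.00220619] = 0.000311853
Unnormalised posteriors:
  P(Z=1)·p_1 = 0.66 × 0.0344385 = 0.0227294
  P(Z=2)·p_2 = 0.12 × 0.0359491 = 0.00431389
  P(Z=3)·p_3 = 0.22 × 0.000311853 = 6.86078e-05
Sum: 0.0227294 + 0.00431389 + 6.86078e-05 = 0.0271119
Responsibility of Subpopulation 1: 0.0227294 / 0.0271119 ≈ 0.838

0.838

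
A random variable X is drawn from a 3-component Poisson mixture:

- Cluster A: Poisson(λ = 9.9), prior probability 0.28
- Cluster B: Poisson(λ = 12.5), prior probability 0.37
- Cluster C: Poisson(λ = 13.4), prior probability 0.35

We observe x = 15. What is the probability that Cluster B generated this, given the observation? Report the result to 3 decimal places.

0.417

Apply Bayes' rule: the posterior for each component is proportional to its prior times its likelihood at x.
Evaluate each component's likelihood at the observed value:
  p_A = e^(−9.9)·9.9^15/15! = 0.0329999
  p_B = e^(−12.5)·12.5^15/15! = 0.0809971
  p_C = e^(−13.4)·13.4^15/15! = 0.0934386
Multiply by the mixture weights:
  π_A·p_A = 0.28 × 0.0329999 = 0.00923998
  π_B·p_B = 0.37 × 0.0809971 = 0.0299689
  π_C·p_C = 0.35 × 0.0934386 = 0.0327035
Evidence: 0.00923998 + 0.0299689 + 0.0327035 = 0.0719124
P(Cluster B | data) = 0.0299689 / 0.0719124 ≈ 0.417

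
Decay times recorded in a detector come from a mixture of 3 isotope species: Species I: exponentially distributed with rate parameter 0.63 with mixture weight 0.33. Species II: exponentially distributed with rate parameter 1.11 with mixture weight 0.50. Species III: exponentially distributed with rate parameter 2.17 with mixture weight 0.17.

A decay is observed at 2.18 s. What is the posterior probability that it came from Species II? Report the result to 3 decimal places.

0.469

P(component k | x) = P(Z=k)·f_k(x) / marginal(x), where marginal(x) = Σ_j P(Z=j)·f_j(x).
Component likelihoods at x = 2.18 s:
  f_I = 0.159544
  f_II = 0.0987227
  f_III = 0.019142
Multiply by the mixture weights:
  P(Z=I)·f_I = 0.33 × 0.159544 = 0.0526495
  P(Z=II)·f_II = 0.50 × 0.0987227 = 0.0493614
  P(Z=III)·f_III = 0.17 × 0.019142 = 0.00325413
Marginal: 0.0526495 + 0.0493614 + 0.00325413 = 0.105265
Responsibility of Species II: 0.0493614 / 0.105265 ≈ 0.469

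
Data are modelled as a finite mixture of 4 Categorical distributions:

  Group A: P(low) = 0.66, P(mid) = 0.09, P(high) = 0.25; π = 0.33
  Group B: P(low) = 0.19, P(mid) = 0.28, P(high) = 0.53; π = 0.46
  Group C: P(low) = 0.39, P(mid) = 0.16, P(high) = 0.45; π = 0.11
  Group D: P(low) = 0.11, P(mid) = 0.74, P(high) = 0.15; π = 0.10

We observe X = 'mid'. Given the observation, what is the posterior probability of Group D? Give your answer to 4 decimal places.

0.2959

The responsibility of component k is π_k f_k(x) divided by Σ_j π_j f_j(x).
Categorical probabilities:
  p_A = P(mid | comp) = 0.09
  p_B = P(mid | comp) = 0.28
  p_C = P(mid | comp) = 0.16
  p_D = P(mid | comp) = 0.74
Weight by the priors:
  π_A·p_A = 0.33 × 0.09 = 0.0297
  π_B·p_B = 0.46 × 0.28 = 0.1288
  π_C·p_C = 0.11 × 0.16 = 0.0176
  π_D·p_D = 0.10 × 0.74 = 0.074
Normaliser: 0.0297 + 0.1288 + 0.0176 + 0.074 = 0.2501
P(Group D | x) = 0.074 / 0.2501 ≈ 0.2959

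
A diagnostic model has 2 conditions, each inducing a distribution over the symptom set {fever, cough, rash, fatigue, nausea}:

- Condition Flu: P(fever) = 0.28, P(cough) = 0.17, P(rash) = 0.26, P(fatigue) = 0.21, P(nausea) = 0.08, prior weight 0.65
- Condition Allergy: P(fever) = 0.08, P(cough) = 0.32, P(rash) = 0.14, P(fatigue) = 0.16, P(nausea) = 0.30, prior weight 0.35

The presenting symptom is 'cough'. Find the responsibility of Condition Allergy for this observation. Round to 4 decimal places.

0.5034

Posterior ∝ prior × likelihood, so P(k | x) ∝ P(Z=k) f_k(x); normalise over all components.
Component likelihoods at x = 'cough':
  f_Flu = P(cough | comp) = 0.17
  f_Allergy = P(cough | comp) = 0.32
Multiply by the mixture weights:
  P(Z=Flu)·f_Flu = 0.65 × 0.17 = 0.1105
  P(Z=Allergy)·f_Allergy = 0.35 × 0.32 = 0.112
Sum: 0.1105 + 0.112 = 0.2225
Responsibility of Condition Allergy: 0.112 / 0.2225 ≈ 0.5034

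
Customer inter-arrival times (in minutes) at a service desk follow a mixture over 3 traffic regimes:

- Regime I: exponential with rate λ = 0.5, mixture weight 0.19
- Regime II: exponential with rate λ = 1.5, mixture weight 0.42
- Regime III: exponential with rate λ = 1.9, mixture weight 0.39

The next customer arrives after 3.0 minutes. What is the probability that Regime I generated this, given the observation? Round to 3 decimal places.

0.691

Posterior ∝ prior × likelihood, so P(k | x) ∝ π_k f_k(x); normalise over all components.
Evaluate each component's likelihood at the observed value:
  L_I = 0.5·e^(−0.5·3.0) = 0.5·e^(−1.5000) = 0.111565
  L_II = 1.5·e^(−1.5·3.0) = 1.5·e^(−4.5000) = 0.0166635
  L_III = 1.9·e^(−1.9·3.0) = 1.9·e^(−5.7000) = 0.00635733
Weight by the priors:
  π_I·L_I = 0.19 × 0.111565 = 0.0211974
  π_II·L_II = 0.42 × 0.0166635 = 0.00699867
  π_III·L_III = 0.39 × 0.00635733 = 0.00247936
Sum: 0.0211974 + 0.00699867 + 0.00247936 = 0.0306754
P(Regime I | 3.0 minutes) = 0.0211974 / 0.0306754 ≈ 0.691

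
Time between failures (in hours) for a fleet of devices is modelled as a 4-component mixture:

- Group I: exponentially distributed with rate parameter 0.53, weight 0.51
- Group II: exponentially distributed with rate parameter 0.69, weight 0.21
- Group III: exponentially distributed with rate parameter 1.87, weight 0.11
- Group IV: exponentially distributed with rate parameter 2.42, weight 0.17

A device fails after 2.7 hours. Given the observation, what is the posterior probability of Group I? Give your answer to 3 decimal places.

0.726

P(component k | x) = P(Z=k)·f_k(x) / marginal(x), where marginal(x) = Σ_j P(Z=j)·f_j(x).
Component likelihoods at x = 2.7 hours:
  f_I = 0.53·e^(−0.53·2.7) = 0.53·e^(−1.4310) = 0.126707
  f_II = 0.69·e^(−0.69·2.7) = 0.69·e^(−1.8630) = 0.107092
  f_III = 1.87·e^(−1.87·2.7) = 1.87·e^(−5.0490) = 0.0119974
  f_IV = 2.42·e^(−2.42·2.7) = 2.42·e^(−6.5340) = 0.0035167
Multiply by the mixture weights:
  P(Z=I)·f_I = 0.51 × 0.126707 = 0.0646205
  P(Z=II)·f_II = 0.21 × 0.107092 = 0.0224894
  P(Z=III)·f_III = 0.11 × 0.0119974 = 0.00131972
  P(Z=IV)·f_IV = 0.17 × 0.0035167 = 0.000597839
Normaliser: 0.0646205 + 0.0224894 + 0.00131972 + 0.000597839 = 0.0890275
P(Group I | data) = 0.0646205 / 0.0890275 ≈ 0.726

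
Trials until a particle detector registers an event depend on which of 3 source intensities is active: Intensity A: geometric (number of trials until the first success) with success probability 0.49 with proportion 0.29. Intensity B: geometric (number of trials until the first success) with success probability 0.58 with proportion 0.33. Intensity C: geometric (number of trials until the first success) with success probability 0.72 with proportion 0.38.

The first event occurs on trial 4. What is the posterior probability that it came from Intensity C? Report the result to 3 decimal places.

By Bayes' theorem, P(k | x) = P(Z=k) f_k(x) / Σ_j P(Z=j) f_j(x).
Evaluate each component's likelihood at the observed value:
  f_A = 0.064999
  f_B = 0.042971
  f_C = 0.0158054
Weight by the priors:
  P(Z=A)·f_A = 0.29 × 0.064999 = 0.0188497
  P(Z=B)·f_B = 0.33 × 0.042971 = 0.0141804
  P(Z=C)·f_C = 0.38 × 0.0158054 = 0.00600607
Evidence: 0.0188497 + 0.0141804 + 0.00600607 = 0.0390362
P(Intensity C | x) ≈ 0.154

0.154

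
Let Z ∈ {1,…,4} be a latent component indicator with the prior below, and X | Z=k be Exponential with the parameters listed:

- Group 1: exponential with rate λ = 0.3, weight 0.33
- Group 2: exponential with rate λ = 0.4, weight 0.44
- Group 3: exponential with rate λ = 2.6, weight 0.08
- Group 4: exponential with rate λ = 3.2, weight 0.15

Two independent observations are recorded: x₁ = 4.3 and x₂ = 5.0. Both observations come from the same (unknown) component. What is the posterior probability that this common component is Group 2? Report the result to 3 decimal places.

0.483

Posterior ∝ prior × likelihood, so P(k | x) ∝ π_k f_k(x); normalise over all components.
Since both observations come from the same component, the likelihood for component k is f_k(x₁)·f_k(x₂).
  L_1 = [0.0825812] × [0.066939] = 0.00552791
  L_2 = [0.0716265] × [0.0541341] = 0.00387743
  L_3 = [3.62711e-05] × [5.87686e-06] = 2.1316e-10
  L_4 = [3.38266e-06] × [3.60113e-07] = 1.21814e-12
Weight by the priors:
  π_1·L_1 = 0.33 × 0.00552791 = 0.00182421
  π_2·L_2 = 0.44 × 0.00387743 = 0.00170607
  π_3·L_3 = 0.08 × 2.1316e-10 = 1.70528e-11
  π_4·L_4 = 0.15 × 1.21814e-12 = 1.82721e-13
Normaliser: 0.00182421 + 0.00170607 + 1.70528e-11 + 1.82721e-13 = 0.00353028
P(Group 2 | x₁,x₂) ≈ 0.483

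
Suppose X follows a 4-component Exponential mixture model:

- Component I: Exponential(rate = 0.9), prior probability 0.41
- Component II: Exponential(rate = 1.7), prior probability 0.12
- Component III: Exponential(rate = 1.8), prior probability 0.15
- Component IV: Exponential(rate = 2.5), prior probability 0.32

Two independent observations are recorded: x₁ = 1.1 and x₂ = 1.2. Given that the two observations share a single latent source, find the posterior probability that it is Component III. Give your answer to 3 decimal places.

0.123

P(component k | x) = π_k·f_k(x) / marginal(x), where marginal(x) = Σ_j π_j·f_j(x).
Since both observations come from the same component, the likelihood for component k is f_k(x₁)·f_k(x₂).
  f_I = [0.9·e^(−0.9·1.1) = 0.9·e^(−0.9900) = 0.334419] × [0.305636] = 0.10221
  f_II = [1.7·e^(−1.7·1.1) = 1.7·e^(−1.8700) = 0.26201] × [0.221049] = 0.057917
  f_III = [1.8·e^(−1.8·1.1) = 1.8·e^(−1.9800) = 0.248525] × [0.207585] = 0.05159
  f_IV = [2.5·e^(−2.5·1.1) = 2.5·e^(−2.7500) = 0.15982] × [0.124468] = 0.0198924
Unnormalised posteriors:
  π_I·f_I = 0.41 × 0.10221 = 0.0419063
  π_II·f_II = 0.12 × 0.057917 = 0.00695005
  π_III·f_III = 0.15 × 0.05159 = 0.00773851
  π_IV·f_IV = 0.32 × 0.0198924 = 0.00636556
Normaliser: 0.0419063 + 0.00695005 + 0.00773851 + 0.00636556 = 0.0629604
Responsibility of Component III: 0.00773851 / 0.0629604 ≈ 0.123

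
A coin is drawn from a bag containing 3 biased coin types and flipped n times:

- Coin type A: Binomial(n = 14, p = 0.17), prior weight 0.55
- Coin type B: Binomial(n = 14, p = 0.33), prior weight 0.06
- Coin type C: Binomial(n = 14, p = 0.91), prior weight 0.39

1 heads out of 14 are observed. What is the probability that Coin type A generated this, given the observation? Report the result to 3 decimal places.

The responsibility of component k is π_k f_k(x) divided by Σ_j π_j f_j(x).
Component likelihoods at x = 1 heads out of 14:
  L_A = 0.211151
  L_B = 0.0253288
  L_C = 3.23834e-13
Unnormalised posteriors:
  π_A·L_A = 0.55 × 0.211151 = 0.116133
  π_B·L_B = 0.06 × 0.0253288 = 0.00151973
  π_C·L_C = 0.39 × 3.23834e-13 = 1.26295e-13
Normaliser: 0.116133 + 0.00151973 + 1.26295e-13 = 0.117653
So the posterior for Coin type A is 0.116133 / 0.117653 ≈ 0.987.

0.987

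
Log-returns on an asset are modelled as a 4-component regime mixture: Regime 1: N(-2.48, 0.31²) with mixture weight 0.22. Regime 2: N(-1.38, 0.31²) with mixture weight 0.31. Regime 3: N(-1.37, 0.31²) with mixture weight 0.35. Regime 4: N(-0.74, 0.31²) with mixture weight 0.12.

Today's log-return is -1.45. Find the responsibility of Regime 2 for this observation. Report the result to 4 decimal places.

0.4647

Posterior ∝ prior × likelihood, so P(k | x) ∝ π_k f_k(x); normalise over all components.
Component likelihoods at x = -1.45:
  f_1 = (1/(0.31·√(2π)))·exp(−(-1.45−-2.48)²/(2·0.31²)) = 1.286911·exp(-5.51977) = 0.00515635
  f_2 = (1/(0.31·√(2π)))·exp(−(-1.45−-1.38)²/(2·0.31²)) = 1.286911·exp(-0.02549) = 1.25452
  f_3 = (1/(0.31·√(2π)))·exp(−(-1.45−-1.37)²/(2·0.31²)) = 1.286911·exp(-0.03330) = 1.24476
  f_4 = (1/(0.31·√(2π)))·exp(−(-1.45−-0.74)²/(2·0.31²)) = 1.286911·exp(-2.62279) = 0.0934299
Unnormalised posteriors:
  π_1·f_1 = 0.22 × 0.00515635 = 0.0011344
  π_2·f_2 = 0.31 × 1.25452 = 0.3889
  π_3·f_3 = 0.35 × 1.24476 = 0.435667
  π_4·f_4 = 0.12 × 0.0934299 = 0.0112116
Marginal: 0.0011344 + 0.3889 + 0.435667 + 0.0112116 = 0.836913
So the posterior for Regime 2 is 0.3889 / 0.836913 ≈ 0.4647.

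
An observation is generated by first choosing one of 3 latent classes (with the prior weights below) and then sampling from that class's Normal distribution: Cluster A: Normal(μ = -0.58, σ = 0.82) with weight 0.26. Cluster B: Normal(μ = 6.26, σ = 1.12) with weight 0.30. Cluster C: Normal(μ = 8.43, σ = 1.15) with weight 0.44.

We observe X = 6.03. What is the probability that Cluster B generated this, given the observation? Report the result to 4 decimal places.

0.8582

Apply Bayes' rule: the posterior for each component is proportional to its prior times its likelihood at x.
Component likelihoods at x = 6.03:
  f_A = (1/(0.82·√(2π)))·exp(−(6.03−-0.58)²/(2·0.82²)) = 0.486515·exp(-32.48966) = 3.77585e-15
  f_B = (1/(1.12·√(2π)))·exp(−(6.03−6.26)²/(2·1.12²)) = 0.356198·exp(-0.02109) = 0.348766
  f_C = (1/(1.15·√(2π)))·exp(−(6.03−8.43)²/(2·1.15²)) = 0.346906·exp(-2.17769) = 0.0393054
Multiply by the mixture weights:
  P(Z=A)·f_A = 0.26 × 3.77585e-15 = 9.8172e-16
  P(Z=B)·f_B = 0.30 × 0.348766 = 0.10463
  P(Z=C)·f_C = 0.44 × 0.0393054 = 0.0172944
Normaliser: 9.8172e-16 + 0.10463 + 0.0172944 = 0.121924
P(Cluster B | 6.03) = 0.10463 / 0.121924 ≈ 0.8582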